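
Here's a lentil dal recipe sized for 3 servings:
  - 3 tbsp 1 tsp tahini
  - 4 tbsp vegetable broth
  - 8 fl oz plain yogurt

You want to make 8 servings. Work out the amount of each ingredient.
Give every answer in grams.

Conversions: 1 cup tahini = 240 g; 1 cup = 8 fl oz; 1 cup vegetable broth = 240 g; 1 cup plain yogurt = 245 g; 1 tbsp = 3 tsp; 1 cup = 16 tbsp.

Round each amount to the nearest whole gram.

tahini: 133 g; vegetable broth: 160 g; plain yogurt: 653 g

Scaling factor: 8/3.
tahini: (3 tbsp + 1 tsp = 10/3 tbsp) × 8/3 ÷ 16 tbsp/cup × 240 g/cup ≈ 133 g
vegetable broth: 4 tbsp × 8/3 ÷ 16 tbsp/cup × 240 g/cup = 160 g
plain yogurt: 8 fl oz × 8/3 ÷ 8 fl oz/cup × 245 g/cup ≈ 653 g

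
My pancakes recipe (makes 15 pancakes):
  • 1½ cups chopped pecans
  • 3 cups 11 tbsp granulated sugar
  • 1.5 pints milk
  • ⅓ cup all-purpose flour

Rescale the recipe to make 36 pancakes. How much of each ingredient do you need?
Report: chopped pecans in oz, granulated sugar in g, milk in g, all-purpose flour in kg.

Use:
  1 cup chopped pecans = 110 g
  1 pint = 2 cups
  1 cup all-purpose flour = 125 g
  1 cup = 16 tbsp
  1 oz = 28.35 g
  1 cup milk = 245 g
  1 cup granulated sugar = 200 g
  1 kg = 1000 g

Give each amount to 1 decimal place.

Scaling factor: 36/15 = 12/5 = 2.4.
chopped pecans: 1.5 cup × 12/5 × 110 g/cup ÷ 28.35 g/oz ≈ 14.0 oz
granulated sugar: (3 cup + 11 tbsp = 3.6875 cup) × 12/5 × 200 g/cup = 1770.0 g
milk: 1.5 pint × 12/5 × 2 cup/pint × 245 g/cup = 1764.0 g
all-purpose flour: 1/3 cup × 12/5 × 125 g/cup ÷ 1000 g/kg = 0.1 kg

chopped pecans: 14.0 oz; granulated sugar: 1770.0 g; milk: 1764.0 g; all-purpose flour: 0.1 kg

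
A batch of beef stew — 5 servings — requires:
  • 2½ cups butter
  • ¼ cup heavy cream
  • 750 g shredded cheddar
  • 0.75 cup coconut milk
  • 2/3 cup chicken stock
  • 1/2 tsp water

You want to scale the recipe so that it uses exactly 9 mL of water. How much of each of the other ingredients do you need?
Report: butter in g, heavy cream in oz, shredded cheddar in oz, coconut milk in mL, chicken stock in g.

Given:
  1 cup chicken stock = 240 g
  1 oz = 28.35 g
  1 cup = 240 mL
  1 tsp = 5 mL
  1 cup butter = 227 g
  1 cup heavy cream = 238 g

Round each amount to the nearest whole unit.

The original recipe has 2.5 mL of water, so the scaling factor is 9 ÷ 2.5 = 18/5 = 3.6.
butter: 2.5 cup × 18/5 × 227 g/cup = 2043 g
heavy cream: 0.25 cup × 18/5 × 238 g/cup ÷ 28.35 g/oz ≈ 8 oz
shredded cheddar: 750 g × 18/5 ÷ 28.35 g/oz ≈ 95 oz
coconut milk: 0.75 cup × 18/5 × 240 mL/cup = 648 mL
chicken stock: 2/3 cup × 18/5 × 240 g/cup = 576 g

butter: 2043 g; heavy cream: 8 oz; shredded cheddar: 95 oz; coconut milk: 648 mL; chicken stock: 576 g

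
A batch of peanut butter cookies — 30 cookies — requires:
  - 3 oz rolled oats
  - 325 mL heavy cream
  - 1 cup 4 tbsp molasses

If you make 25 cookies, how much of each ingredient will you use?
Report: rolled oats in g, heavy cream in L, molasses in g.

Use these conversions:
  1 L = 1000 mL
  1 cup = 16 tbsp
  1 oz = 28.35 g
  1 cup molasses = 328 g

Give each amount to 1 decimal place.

Scaling factor: 25/30 = 5/6.
rolled oats: 3 oz × 5/6 × 28.35 g/oz ≈ 70.9 g
heavy cream: 325 mL × 5/6 ÷ 1000 mL/L ≈ 0.3 L
molasses: (1 cup + 4 tbsp = 1.25 cup) × 5/6 × 328 g/cup ≈ 341.7 g

rolled oats: 70.9 g; heavy cream: 0.3 L; molasses: 341.7 g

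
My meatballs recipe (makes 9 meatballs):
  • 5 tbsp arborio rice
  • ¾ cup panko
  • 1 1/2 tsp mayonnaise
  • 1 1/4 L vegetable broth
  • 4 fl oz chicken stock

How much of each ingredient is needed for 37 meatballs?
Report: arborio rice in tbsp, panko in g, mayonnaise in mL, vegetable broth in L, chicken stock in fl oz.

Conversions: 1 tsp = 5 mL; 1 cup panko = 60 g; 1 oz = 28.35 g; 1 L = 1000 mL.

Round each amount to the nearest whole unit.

arborio rice: 21 tbsp; panko: 185 g; mayonnaise: 31 mL; vegetable broth: 5 L; chicken stock: 16 fl oz

Scaling factor: 37/9.
arborio rice: 5 tbsp × 37/9 ≈ 21 tbsp
panko: 0.75 cup × 37/9 × 60 g/cup = 185 g
mayonnaise: 1.5 tsp × 37/9 × 5 mL/tsp ≈ 31 mL
vegetable broth: 1.25 L × 37/9 ≈ 5 L
chicken stock: 4 fl oz × 37/9 ≈ 16 fl oz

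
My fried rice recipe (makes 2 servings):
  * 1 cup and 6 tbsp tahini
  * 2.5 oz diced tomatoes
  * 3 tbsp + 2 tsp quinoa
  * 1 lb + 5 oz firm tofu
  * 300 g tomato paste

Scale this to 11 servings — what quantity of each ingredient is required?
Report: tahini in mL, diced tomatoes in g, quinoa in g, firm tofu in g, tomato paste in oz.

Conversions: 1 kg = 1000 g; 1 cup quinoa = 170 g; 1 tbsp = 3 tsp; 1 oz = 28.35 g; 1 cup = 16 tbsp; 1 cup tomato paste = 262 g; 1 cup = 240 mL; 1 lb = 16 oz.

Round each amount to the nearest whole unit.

Scaling factor: 11/2 = 5.5.
tahini: (1 cup + 6 tbsp = 1.375 cup) × 11/2 × 240 mL/cup = 1815 mL
diced tomatoes: 2.5 oz × 11/2 × 28.35 g/oz ≈ 390 g
quinoa: (3 tbsp + 2 tsp = 11/3 tbsp) × 11/2 ÷ 16 tbsp/cup × 170 g/cup ≈ 214 g
firm tofu: (1 lb + 5 oz = 1.3125 lb) × 11/2 × 16 oz/lb × 28.35 g/oz ≈ 3274 g
tomato paste: 300 g × 11/2 ÷ 28.35 g/oz ≈ 58 oz

tahini: 1815 mL; diced tomatoes: 390 g; quinoa: 214 g; firm tofu: 3274 g; tomato paste: 58 oz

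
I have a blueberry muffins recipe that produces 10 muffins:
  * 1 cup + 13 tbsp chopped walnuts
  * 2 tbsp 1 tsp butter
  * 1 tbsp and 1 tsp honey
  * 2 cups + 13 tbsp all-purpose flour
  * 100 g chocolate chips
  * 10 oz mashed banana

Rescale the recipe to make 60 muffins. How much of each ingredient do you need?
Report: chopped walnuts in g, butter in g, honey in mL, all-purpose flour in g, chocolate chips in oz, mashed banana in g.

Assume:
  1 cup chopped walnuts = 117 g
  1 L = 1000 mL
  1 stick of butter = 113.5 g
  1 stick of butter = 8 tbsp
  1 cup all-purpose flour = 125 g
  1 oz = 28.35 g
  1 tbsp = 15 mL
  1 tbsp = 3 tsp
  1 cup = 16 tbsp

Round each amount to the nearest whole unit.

chopped walnuts: 1272 g; butter: 199 g; honey: 120 mL; all-purpose flour: 2109 g; chocolate chips: 21 oz; mashed banana: 1701 g

Scaling factor: 60/10 = 6.
chopped walnuts: (1 cup + 13 tbsp = 1.8125 cup) × 6 × 117 g/cup ≈ 1272 g
butter: (2 tbsp + 1 tsp = 7/3 tbsp) × 6 ÷ 8 tbsp/stick × 113.5 g/stick ≈ 199 g
honey: (1 tbsp + 1 tsp = 4/3 tbsp) × 6 × 15 mL/tbsp = 120 mL
all-purpose flour: (2 cup + 13 tbsp = 2.8125 cup) × 6 × 125 g/cup ≈ 2109 g
chocolate chips: 100 g × 6 ÷ 28.35 g/oz ≈ 21 oz
mashed banana: 10 oz × 6 × 28.35 g/oz = 1701 g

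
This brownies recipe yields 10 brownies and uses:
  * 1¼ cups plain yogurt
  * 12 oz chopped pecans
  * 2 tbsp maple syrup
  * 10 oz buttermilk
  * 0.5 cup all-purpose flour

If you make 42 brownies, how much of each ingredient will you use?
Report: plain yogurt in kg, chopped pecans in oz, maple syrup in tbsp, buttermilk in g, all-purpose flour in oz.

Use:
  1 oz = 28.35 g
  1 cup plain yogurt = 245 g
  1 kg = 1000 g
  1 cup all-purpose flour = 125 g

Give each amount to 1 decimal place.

plain yogurt: 1.3 kg; chopped pecans: 50.4 oz; maple syrup: 8.4 tbsp; buttermilk: 1190.7 g; all-purpose flour: 9.3 oz

Scaling factor: 42/10 = 21/5 = 4.2.
plain yogurt: 1.25 cup × 21/5 × 245 g/cup ÷ 1000 g/kg ≈ 1.3 kg
chopped pecans: 12 oz × 21/5 = 50.4 oz
maple syrup: 2 tbsp × 21/5 = 8.4 tbsp
buttermilk: 10 oz × 21/5 × 28.35 g/oz = 1190.7 g
all-purpose flour: 0.5 cup × 21/5 × 125 g/cup ÷ 28.35 g/oz ≈ 9.3 oz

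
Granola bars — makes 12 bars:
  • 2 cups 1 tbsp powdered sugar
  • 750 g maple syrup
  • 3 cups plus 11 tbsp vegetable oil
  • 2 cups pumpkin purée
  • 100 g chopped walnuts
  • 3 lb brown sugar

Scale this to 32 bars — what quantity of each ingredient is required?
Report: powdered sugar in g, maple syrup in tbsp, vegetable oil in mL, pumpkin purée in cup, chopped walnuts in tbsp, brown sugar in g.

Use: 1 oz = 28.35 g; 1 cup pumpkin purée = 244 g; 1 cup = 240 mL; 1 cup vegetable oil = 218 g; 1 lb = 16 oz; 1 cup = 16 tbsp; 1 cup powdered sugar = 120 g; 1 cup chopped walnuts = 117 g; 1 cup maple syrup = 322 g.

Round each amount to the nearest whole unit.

Scaling factor: 32/12 = 8/3.
powdered sugar: (2 cup + 1 tbsp = 2.0625 cup) × 8/3 × 120 g/cup = 660 g
maple syrup: 750 g × 8/3 ÷ 322 g/cup × 16 tbsp/cup ≈ 99 tbsp
vegetable oil: (3 cup + 11 tbsp = 3.6875 cup) × 8/3 × 240 mL/cup = 2360 mL
pumpkin purée: 2 cup × 8/3 ≈ 5 cup
chopped walnuts: 100 g × 8/3 ÷ 117 g/cup × 16 tbsp/cup ≈ 36 tbsp
brown sugar: 3 lb × 8/3 × 16 oz/lb × 28.35 g/oz ≈ 3629 g

powdered sugar: 660 g; maple syrup: 99 tbsp; vegetable oil: 2360 mL; pumpkin purée: 5 cup; chopped walnuts: 36 tbsp; brown sugar: 3629 g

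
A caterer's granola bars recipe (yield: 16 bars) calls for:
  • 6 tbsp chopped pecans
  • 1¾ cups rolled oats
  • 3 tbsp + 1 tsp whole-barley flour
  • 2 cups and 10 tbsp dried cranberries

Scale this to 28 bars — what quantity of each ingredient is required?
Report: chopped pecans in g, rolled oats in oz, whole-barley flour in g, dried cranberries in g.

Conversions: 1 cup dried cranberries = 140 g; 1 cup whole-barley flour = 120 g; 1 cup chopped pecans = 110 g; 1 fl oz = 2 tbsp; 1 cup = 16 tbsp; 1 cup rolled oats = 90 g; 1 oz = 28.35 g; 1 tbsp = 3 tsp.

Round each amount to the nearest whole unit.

Scaling factor: 28/16 = 7/4 = 1.75.
chopped pecans: 6 tbsp × 7/4 ÷ 16 tbsp/cup × 110 g/cup ≈ 72 g
rolled oats: 1.75 cup × 7/4 × 90 g/cup ÷ 28.35 g/oz ≈ 10 oz
whole-barley flour: (3 tbsp + 1 tsp = 10/3 tbsp) × 7/4 ÷ 16 tbsp/cup × 120 g/cup ≈ 44 g
dried cranberries: (2 cup + 10 tbsp = 2.625 cup) × 7/4 × 140 g/cup ≈ 643 g

chopped pecans: 72 g; rolled oats: 10 oz; whole-barley flour: 44 g; dried cranberries: 643 g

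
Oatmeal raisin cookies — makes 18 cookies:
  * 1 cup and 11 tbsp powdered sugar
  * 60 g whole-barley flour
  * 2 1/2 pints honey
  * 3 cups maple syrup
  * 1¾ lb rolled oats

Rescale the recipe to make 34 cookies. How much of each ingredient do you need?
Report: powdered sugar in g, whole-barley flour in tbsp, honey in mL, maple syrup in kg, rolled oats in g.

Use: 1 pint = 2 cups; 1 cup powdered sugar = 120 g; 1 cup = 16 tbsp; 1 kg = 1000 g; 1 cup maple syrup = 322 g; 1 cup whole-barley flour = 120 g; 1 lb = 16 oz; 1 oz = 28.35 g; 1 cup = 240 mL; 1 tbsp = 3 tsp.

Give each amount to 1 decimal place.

powdered sugar: 382.5 g; whole-barley flour: 15.1 tbsp; honey: 2266.7 mL; maple syrup: 1.8 kg; rolled oats: 1499.4 g

Scaling factor: 34/18 = 17/9.
powdered sugar: (1 cup + 11 tbsp = 1.6875 cup) × 17/9 × 120 g/cup = 382.5 g
whole-barley flour: 60 g × 17/9 ÷ 120 g/cup × 16 tbsp/cup ≈ 15.1 tbsp
honey: 2.5 pint × 17/9 × 2 cup/pint × 240 mL/cup ≈ 2266.7 mL
maple syrup: 3 cup × 17/9 × 322 g/cup ÷ 1000 g/kg ≈ 1.8 kg
rolled oats: 1.75 lb × 17/9 × 16 oz/lb × 28.35 g/oz = 1499.4 g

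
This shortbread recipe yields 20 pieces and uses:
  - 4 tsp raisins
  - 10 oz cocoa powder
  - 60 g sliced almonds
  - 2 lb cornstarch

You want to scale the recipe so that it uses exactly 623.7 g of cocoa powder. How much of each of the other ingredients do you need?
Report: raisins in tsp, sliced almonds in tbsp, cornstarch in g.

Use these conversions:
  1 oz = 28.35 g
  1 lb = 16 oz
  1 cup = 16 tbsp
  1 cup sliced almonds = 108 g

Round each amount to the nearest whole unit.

The original recipe has 283.5 g of cocoa powder, so the scaling factor is 623.7 ÷ 283.5 = 11/5 = 2.2.
raisins: 4 tsp × 11/5 ≈ 9 tsp
sliced almonds: 60 g × 11/5 ÷ 108 g/cup × 16 tbsp/cup ≈ 20 tbsp
cornstarch: 2 lb × 11/5 × 16 oz/lb × 28.35 g/oz ≈ 1996 g

raisins: 9 tsp; sliced almonds: 20 tbsp; cornstarch: 1996 g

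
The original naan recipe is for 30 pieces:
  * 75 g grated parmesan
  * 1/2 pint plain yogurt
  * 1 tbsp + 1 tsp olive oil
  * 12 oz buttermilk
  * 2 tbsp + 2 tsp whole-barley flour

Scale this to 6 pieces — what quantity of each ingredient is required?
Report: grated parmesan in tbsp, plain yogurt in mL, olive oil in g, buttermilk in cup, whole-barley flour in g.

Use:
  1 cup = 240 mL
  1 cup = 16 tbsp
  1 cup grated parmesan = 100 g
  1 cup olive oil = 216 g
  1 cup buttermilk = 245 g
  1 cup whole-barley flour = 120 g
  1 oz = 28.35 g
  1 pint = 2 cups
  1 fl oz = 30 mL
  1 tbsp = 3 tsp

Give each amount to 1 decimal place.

Scaling factor: 6/30 = 1/5 = 0.2.
grated parmesan: 75 g × 1/5 ÷ 100 g/cup × 16 tbsp/cup = 2.4 tbsp
plain yogurt: 0.5 pint × 1/5 × 2 cup/pint × 240 mL/cup = 48.0 mL
olive oil: (1 tbsp + 1 tsp = 4/3 tbsp) × 1/5 ÷ 16 tbsp/cup × 216 g/cup = 3.6 g
buttermilk: 12 oz × 1/5 × 28.35 g/oz ÷ 245 g/cup ≈ 0.3 cup
whole-barley flour: (2 tbsp + 2 tsp = 8/3 tbsp) × 1/5 ÷ 16 tbsp/cup × 120 g/cup = 4.0 g

grated parmesan: 2.4 tbsp; plain yogurt: 48.0 mL; olive oil: 3.6 g; buttermilk: 0.3 cup; whole-barley flour: 4.0 g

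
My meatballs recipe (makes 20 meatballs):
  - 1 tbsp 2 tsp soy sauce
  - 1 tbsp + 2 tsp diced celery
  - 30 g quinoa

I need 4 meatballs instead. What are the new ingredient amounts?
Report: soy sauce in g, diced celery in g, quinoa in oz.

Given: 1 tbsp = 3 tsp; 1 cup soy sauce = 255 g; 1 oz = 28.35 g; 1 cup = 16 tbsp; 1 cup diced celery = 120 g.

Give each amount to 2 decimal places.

soy sauce: 5.31 g; diced celery: 2.50 g; quinoa: 0.21 oz

Scaling factor: 4/20 = 1/5 = 0.2.
soy sauce: (1 tbsp + 2 tsp = 5/3 tbsp) × 1/5 ÷ 16 tbsp/cup × 255 g/cup ≈ 5.31 g
diced celery: (1 tbsp + 2 tsp = 5/3 tbsp) × 1/5 ÷ 16 tbsp/cup × 120 g/cup = 2.50 g
quinoa: 30 g × 1/5 ÷ 28.35 g/oz ≈ 0.21 oz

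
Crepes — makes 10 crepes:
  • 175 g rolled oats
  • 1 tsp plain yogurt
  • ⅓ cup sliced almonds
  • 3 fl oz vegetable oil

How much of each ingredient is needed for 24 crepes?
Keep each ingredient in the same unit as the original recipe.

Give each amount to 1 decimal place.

rolled oats: 420.0 g; plain yogurt: 2.4 tsp; sliced almonds: 0.8 cup; vegetable oil: 7.2 fl oz

Scaling factor: 24/10 = 12/5 = 2.4.
rolled oats: 175 g × 12/5 = 420.0 g
plain yogurt: 1 tsp × 12/5 = 2.4 tsp
sliced almonds: 1/3 cup × 12/5 = 0.8 cup
vegetable oil: 3 fl oz × 12/5 = 7.2 fl oz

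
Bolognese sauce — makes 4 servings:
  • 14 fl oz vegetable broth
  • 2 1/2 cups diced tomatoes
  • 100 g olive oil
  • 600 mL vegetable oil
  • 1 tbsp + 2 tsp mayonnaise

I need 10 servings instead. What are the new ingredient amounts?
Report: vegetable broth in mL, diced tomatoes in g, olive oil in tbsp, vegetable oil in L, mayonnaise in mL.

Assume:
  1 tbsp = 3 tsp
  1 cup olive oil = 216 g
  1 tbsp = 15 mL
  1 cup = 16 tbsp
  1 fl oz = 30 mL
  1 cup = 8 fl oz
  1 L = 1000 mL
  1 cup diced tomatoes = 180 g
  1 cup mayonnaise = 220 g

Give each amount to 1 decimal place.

Scaling factor: 10/4 = 5/2 = 2.5.
vegetable broth: 14 fl oz × 5/2 × 30 mL/fl oz = 1050.0 mL
diced tomatoes: 2.5 cup × 5/2 × 180 g/cup = 1125.0 g
olive oil: 100 g × 5/2 ÷ 216 g/cup × 16 tbsp/cup ≈ 18.5 tbsp
vegetable oil: 600 mL × 5/2 ÷ 1000 mL/L = 1.5 L
mayonnaise: (1 tbsp + 2 tsp = 5/3 tbsp) × 5/2 × 15 mL/tbsp = 62.5 mL

vegetable broth: 1050.0 mL; diced tomatoes: 1125.0 g; olive oil: 18.5 tbsp; vegetable oil: 1.5 L; mayonnaise: 62.5 mL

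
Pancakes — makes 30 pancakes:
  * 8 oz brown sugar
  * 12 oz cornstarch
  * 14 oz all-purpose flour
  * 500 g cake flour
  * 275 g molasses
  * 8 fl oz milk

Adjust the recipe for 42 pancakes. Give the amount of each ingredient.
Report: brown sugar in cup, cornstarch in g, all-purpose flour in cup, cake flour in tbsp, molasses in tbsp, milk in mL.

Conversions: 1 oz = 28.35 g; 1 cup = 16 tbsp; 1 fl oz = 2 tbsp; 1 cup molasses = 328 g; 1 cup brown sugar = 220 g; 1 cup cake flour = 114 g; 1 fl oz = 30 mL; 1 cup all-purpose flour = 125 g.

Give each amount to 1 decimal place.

brown sugar: 1.4 cup; cornstarch: 476.3 g; all-purpose flour: 4.4 cup; cake flour: 98.2 tbsp; molasses: 18.8 tbsp; milk: 336.0 mL

Scaling factor: 42/30 = 7/5 = 1.4.
brown sugar: 8 oz × 7/5 × 28.35 g/oz ÷ 220 g/cup ≈ 1.4 cup
cornstarch: 12 oz × 7/5 × 28.35 g/oz ≈ 476.3 g
all-purpose flour: 14 oz × 7/5 × 28.35 g/oz ÷ 125 g/cup ≈ 4.4 cup
cake flour: 500 g × 7/5 ÷ 114 g/cup × 16 tbsp/cup ≈ 98.2 tbsp
molasses: 275 g × 7/5 ÷ 328 g/cup × 16 tbsp/cup ≈ 18.8 tbsp
milk: 8 fl oz × 7/5 × 30 mL/fl oz = 336.0 mL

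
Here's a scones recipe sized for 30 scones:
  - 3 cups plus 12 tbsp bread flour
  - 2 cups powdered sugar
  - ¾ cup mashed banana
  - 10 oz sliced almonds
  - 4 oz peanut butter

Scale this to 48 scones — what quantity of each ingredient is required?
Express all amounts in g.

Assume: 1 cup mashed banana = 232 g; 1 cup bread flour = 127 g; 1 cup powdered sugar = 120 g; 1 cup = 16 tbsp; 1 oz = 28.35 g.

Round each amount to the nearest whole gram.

Scaling factor: 48/30 = 8/5 = 1.6.
bread flour: (3 cup + 12 tbsp = 3.75 cup) × 8/5 × 127 g/cup = 762 g
powdered sugar: 2 cup × 8/5 × 120 g/cup = 384 g
mashed banana: 0.75 cup × 8/5 × 232 g/cup ≈ 278 g
sliced almonds: 10 oz × 8/5 × 28.35 g/oz ≈ 454 g
peanut butter: 4 oz × 8/5 × 28.35 g/oz ≈ 181 g

bread flour: 762 g; powdered sugar: 384 g; mashed banana: 278 g; sliced almonds: 454 g; peanut butter: 181 g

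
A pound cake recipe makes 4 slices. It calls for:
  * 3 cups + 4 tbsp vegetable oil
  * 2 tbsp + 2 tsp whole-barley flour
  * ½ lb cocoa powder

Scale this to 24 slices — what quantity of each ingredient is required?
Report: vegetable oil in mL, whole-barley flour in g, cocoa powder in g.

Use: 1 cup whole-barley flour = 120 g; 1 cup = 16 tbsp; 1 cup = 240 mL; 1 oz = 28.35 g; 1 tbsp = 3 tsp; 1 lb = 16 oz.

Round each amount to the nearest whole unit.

vegetable oil: 4680 mL; whole-barley flour: 120 g; cocoa powder: 1361 g

Scaling factor: 24/4 = 6.
vegetable oil: (3 cup + 4 tbsp = 3.25 cup) × 6 × 240 mL/cup = 4680 mL
whole-barley flour: (2 tbsp + 2 tsp = 8/3 tbsp) × 6 ÷ 16 tbsp/cup × 120 g/cup = 120 g
cocoa powder: 0.5 lb × 6 × 16 oz/lb × 28.35 g/oz ≈ 1361 g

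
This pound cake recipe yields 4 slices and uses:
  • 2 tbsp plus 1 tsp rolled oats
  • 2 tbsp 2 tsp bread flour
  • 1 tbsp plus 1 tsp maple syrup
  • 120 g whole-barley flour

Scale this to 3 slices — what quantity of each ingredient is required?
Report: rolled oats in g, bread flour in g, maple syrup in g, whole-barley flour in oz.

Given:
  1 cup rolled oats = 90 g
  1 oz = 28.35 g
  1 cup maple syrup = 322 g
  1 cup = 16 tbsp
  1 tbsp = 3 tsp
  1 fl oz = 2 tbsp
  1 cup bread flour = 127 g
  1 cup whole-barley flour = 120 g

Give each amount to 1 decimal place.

rolled oats: 9.8 g; bread flour: 15.9 g; maple syrup: 20.1 g; whole-barley flour: 3.2 oz

Scaling factor: 3/4 = 0.75.
rolled oats: (2 tbsp + 1 tsp = 7/3 tbsp) × 3/4 ÷ 16 tbsp/cup × 90 g/cup ≈ 9.8 g
bread flour: (2 tbsp + 2 tsp = 8/3 tbsp) × 3/4 ÷ 16 tbsp/cup × 127 g/cup ≈ 15.9 g
maple syrup: (1 tbsp + 1 tsp = 4/3 tbsp) × 3/4 ÷ 16 tbsp/cup × 322 g/cup ≈ 20.1 g
whole-barley flour: 120 g × 3/4 ÷ 28.35 g/oz ≈ 3.2 oz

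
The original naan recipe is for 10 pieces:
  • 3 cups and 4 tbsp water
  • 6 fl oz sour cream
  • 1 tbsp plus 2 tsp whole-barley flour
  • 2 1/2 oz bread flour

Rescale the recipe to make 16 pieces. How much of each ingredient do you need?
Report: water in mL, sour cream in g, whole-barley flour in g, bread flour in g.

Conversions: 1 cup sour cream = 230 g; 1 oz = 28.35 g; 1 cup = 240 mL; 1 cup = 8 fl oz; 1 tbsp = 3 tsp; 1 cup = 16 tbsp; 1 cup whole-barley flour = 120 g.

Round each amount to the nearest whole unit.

Scaling factor: 16/10 = 8/5 = 1.6.
water: (3 cup + 4 tbsp = 3.25 cup) × 8/5 × 240 mL/cup = 1248 mL
sour cream: 6 fl oz × 8/5 ÷ 8 fl oz/cup × 230 g/cup = 276 g
whole-barley flour: (1 tbsp + 2 tsp = 5/3 tbsp) × 8/5 ÷ 16 tbsp/cup × 120 g/cup = 20 g
bread flour: 2.5 oz × 8/5 × 28.35 g/oz ≈ 113 g

water: 1248 mL; sour cream: 276 g; whole-barley flour: 20 g; bread flour: 113 g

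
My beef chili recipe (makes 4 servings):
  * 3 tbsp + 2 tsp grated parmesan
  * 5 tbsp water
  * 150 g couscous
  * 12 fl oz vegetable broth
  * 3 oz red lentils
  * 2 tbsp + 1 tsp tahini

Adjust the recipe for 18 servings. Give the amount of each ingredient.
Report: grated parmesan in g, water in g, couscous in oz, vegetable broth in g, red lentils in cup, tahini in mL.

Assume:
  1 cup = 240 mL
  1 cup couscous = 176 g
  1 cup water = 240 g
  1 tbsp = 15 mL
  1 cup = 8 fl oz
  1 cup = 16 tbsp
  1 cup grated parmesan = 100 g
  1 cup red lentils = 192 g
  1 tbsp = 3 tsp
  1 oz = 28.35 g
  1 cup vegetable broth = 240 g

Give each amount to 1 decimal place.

grated parmesan: 103.1 g; water: 337.5 g; couscous: 23.8 oz; vegetable broth: 1620.0 g; red lentils: 2.0 cup; tahini: 157.5 mL

Scaling factor: 18/4 = 9/2 = 4.5.
grated parmesan: (3 tbsp + 2 tsp = 11/3 tbsp) × 9/2 ÷ 16 tbsp/cup × 100 g/cup ≈ 103.1 g
water: 5 tbsp × 9/2 ÷ 16 tbsp/cup × 240 g/cup = 337.5 g
couscous: 150 g × 9/2 ÷ 28.35 g/oz ≈ 23.8 oz
vegetable broth: 12 fl oz × 9/2 ÷ 8 fl oz/cup × 240 g/cup = 1620.0 g
red lentils: 3 oz × 9/2 × 28.35 g/oz ÷ 192 g/cup ≈ 2.0 cup
tahini: (2 tbsp + 1 tsp = 7/3 tbsp) × 9/2 × 15 mL/tbsp = 157.5 mL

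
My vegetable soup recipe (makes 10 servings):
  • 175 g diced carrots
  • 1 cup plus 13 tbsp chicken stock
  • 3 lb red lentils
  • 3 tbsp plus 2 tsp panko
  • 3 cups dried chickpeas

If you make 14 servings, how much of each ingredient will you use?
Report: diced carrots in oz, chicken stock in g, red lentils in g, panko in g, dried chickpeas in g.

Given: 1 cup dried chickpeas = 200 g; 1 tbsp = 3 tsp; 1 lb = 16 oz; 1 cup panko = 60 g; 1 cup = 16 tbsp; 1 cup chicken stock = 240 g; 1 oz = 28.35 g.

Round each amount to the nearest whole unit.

diced carrots: 9 oz; chicken stock: 609 g; red lentils: 1905 g; panko: 19 g; dried chickpeas: 840 g

Scaling factor: 14/10 = 7/5 = 1.4.
diced carrots: 175 g × 7/5 ÷ 28.35 g/oz ≈ 9 oz
chicken stock: (1 cup + 13 tbsp = 1.8125 cup) × 7/5 × 240 g/cup = 609 g
red lentils: 3 lb × 7/5 × 16 oz/lb × 28.35 g/oz ≈ 1905 g
panko: (3 tbsp + 2 tsp = 11/3 tbsp) × 7/5 ÷ 16 tbsp/cup × 60 g/cup ≈ 19 g
dried chickpeas: 3 cup × 7/5 × 200 g/cup = 840 g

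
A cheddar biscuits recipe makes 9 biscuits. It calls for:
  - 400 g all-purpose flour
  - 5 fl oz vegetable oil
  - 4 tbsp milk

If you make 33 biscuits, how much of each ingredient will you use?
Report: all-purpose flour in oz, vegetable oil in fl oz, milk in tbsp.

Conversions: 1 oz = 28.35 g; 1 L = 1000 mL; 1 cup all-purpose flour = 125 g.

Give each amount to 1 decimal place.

all-purpose flour: 51.7 oz; vegetable oil: 18.3 fl oz; milk: 14.7 tbsp

Scaling factor: 33/9 = 11/3.
all-purpose flour: 400 g × 11/3 ÷ 28.35 g/oz ≈ 51.7 oz
vegetable oil: 5 fl oz × 11/3 ≈ 18.3 fl oz
milk: 4 tbsp × 11/3 ≈ 14.7 tbsp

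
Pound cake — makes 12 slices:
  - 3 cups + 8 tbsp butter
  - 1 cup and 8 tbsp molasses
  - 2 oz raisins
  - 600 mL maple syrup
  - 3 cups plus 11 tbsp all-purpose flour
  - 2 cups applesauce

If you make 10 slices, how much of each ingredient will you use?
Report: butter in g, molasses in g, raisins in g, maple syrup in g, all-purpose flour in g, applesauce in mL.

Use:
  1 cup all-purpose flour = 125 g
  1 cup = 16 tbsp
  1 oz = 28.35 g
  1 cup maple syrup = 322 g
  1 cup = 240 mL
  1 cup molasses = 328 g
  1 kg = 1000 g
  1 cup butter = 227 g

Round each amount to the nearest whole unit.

butter: 662 g; molasses: 410 g; raisins: 47 g; maple syrup: 671 g; all-purpose flour: 384 g; applesauce: 400 mL

Scaling factor: 10/12 = 5/6.
butter: (3 cup + 8 tbsp = 3.5 cup) × 5/6 × 227 g/cup ≈ 662 g
molasses: (1 cup + 8 tbsp = 1.5 cup) × 5/6 × 328 g/cup = 410 g
raisins: 2 oz × 5/6 × 28.35 g/oz ≈ 47 g
maple syrup: 600 mL × 5/6 ÷ 240 mL/cup × 322 g/cup ≈ 671 g
all-purpose flour: (3 cup + 11 tbsp = 3.6875 cup) × 5/6 × 125 g/cup ≈ 384 g
applesauce: 2 cup × 5/6 × 240 mL/cup = 400 mL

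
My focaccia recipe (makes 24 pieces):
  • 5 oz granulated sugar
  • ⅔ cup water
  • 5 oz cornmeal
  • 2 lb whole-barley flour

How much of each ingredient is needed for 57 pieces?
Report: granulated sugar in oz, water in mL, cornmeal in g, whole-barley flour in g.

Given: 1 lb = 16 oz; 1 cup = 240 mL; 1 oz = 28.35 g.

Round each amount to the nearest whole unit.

granulated sugar: 12 oz; water: 380 mL; cornmeal: 337 g; whole-barley flour: 2155 g

Scaling factor: 57/24 = 19/8 = 2.375.
granulated sugar: 5 oz × 19/8 ≈ 12 oz
water: 2/3 cup × 19/8 × 240 mL/cup = 380 mL
cornmeal: 5 oz × 19/8 × 28.35 g/oz ≈ 337 g
whole-barley flour: 2 lb × 19/8 × 16 oz/lb × 28.35 g/oz ≈ 2155 g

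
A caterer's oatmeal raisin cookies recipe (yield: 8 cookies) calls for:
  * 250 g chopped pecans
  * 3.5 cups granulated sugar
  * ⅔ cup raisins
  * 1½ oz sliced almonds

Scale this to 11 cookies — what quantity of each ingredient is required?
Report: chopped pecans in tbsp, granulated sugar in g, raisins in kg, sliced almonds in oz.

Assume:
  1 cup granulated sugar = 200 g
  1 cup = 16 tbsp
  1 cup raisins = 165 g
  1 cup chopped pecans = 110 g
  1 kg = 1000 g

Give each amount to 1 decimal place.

Scaling factor: 11/8 = 1.375.
chopped pecans: 250 g × 11/8 ÷ 110 g/cup × 16 tbsp/cup = 50.0 tbsp
granulated sugar: 3.5 cup × 11/8 × 200 g/cup = 962.5 g
raisins: 2/3 cup × 11/8 × 165 g/cup ÷ 1000 g/kg ≈ 0.2 kg
sliced almonds: 1.5 oz × 11/8 ≈ 2.1 oz

chopped pecans: 50.0 tbsp; granulated sugar: 962.5 g; raisins: 0.2 kg; sliced almonds: 2.1 oz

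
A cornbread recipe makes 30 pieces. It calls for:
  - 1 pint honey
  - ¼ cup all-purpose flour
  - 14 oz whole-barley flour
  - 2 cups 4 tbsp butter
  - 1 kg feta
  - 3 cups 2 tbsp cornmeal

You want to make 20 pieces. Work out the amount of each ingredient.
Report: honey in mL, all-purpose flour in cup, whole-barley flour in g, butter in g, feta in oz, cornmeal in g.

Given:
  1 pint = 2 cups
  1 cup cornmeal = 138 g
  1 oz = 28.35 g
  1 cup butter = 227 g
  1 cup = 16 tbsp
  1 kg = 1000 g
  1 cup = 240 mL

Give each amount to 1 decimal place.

honey: 320.0 mL; all-purpose flour: 0.2 cup; whole-barley flour: 264.6 g; butter: 340.5 g; feta: 23.5 oz; cornmeal: 287.5 g

Scaling factor: 20/30 = 2/3.
honey: 1 pint × 2/3 × 2 cup/pint × 240 mL/cup = 320.0 mL
all-purpose flour: 0.25 cup × 2/3 ≈ 0.2 cup
whole-barley flour: 14 oz × 2/3 × 28.35 g/oz = 264.6 g
butter: (2 cup + 4 tbsp = 2.25 cup) × 2/3 × 227 g/cup = 340.5 g
feta: 1 kg × 2/3 × 1000 g/kg ÷ 28.35 g/oz ≈ 23.5 oz
cornmeal: (3 cup + 2 tbsp = 3.125 cup) × 2/3 × 138 g/cup = 287.5 g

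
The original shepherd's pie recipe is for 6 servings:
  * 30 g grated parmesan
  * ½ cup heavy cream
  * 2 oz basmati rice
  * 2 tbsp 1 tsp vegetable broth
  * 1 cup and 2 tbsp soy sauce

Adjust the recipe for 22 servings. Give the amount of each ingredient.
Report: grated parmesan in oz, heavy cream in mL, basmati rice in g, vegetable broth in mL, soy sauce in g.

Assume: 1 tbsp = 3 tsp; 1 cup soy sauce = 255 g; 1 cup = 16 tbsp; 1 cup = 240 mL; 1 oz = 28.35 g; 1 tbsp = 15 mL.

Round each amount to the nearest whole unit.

Scaling factor: 22/6 = 11/3.
grated parmesan: 30 g × 11/3 ÷ 28.35 g/oz ≈ 4 oz
heavy cream: 0.5 cup × 11/3 × 240 mL/cup = 440 mL
basmati rice: 2 oz × 11/3 × 28.35 g/oz ≈ 208 g
vegetable broth: (2 tbsp + 1 tsp = 7/3 tbsp) × 11/3 × 15 mL/tbsp ≈ 128 mL
soy sauce: (1 cup + 2 tbsp = 1.125 cup) × 11/3 × 255 g/cup ≈ 1052 g

grated parmesan: 4 oz; heavy cream: 440 mL; basmati rice: 208 g; vegetable broth: 128 mL; soy sauce: 1052 g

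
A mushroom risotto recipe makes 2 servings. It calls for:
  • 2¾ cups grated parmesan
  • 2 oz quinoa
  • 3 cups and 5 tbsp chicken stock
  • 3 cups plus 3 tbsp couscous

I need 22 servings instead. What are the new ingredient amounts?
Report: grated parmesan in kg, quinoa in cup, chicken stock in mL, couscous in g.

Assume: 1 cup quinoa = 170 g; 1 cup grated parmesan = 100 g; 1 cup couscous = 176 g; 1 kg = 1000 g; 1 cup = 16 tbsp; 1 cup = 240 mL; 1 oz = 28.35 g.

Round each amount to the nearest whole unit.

Scaling factor: 22/2 = 11.
grated parmesan: 2.75 cup × 11 × 100 g/cup ÷ 1000 g/kg ≈ 3 kg
quinoa: 2 oz × 11 × 28.35 g/oz ÷ 170 g/cup ≈ 4 cup
chicken stock: (3 cup + 5 tbsp = 3.3125 cup) × 11 × 240 mL/cup = 8745 mL
couscous: (3 cup + 3 tbsp = 3.1875 cup) × 11 × 176 g/cup = 6171 g

grated parmesan: 3 kg; quinoa: 4 cup; chicken stock: 8745 mL; couscous: 6171 g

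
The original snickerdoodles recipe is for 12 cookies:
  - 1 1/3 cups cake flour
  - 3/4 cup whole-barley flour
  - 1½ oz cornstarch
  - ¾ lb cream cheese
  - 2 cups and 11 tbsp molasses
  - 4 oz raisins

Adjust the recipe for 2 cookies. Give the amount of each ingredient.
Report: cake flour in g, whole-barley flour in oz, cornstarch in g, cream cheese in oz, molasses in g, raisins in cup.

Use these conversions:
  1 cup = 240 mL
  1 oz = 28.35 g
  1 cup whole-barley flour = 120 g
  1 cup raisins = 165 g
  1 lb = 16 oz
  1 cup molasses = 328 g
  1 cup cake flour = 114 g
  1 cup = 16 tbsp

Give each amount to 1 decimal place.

cake flour: 25.3 g; whole-barley flour: 0.5 oz; cornstarch: 7.1 g; cream cheese: 2.0 oz; molasses: 146.9 g; raisins: 0.1 cup

Scaling factor: 2/12 = 1/6.
cake flour: 4/3 cup × 1/6 × 114 g/cup ≈ 25.3 g
whole-barley flour: 0.75 cup × 1/6 × 120 g/cup ÷ 28.35 g/oz ≈ 0.5 oz
cornstarch: 1.5 oz × 1/6 × 28.35 g/oz ≈ 7.1 g
cream cheese: 0.75 lb × 1/6 × 16 oz/lb = 2.0 oz
molasses: (2 cup + 11 tbsp = 2.6875 cup) × 1/6 × 328 g/cup ≈ 146.9 g
raisins: 4 oz × 1/6 × 28.35 g/oz ÷ 165 g/cup ≈ 0.1 cup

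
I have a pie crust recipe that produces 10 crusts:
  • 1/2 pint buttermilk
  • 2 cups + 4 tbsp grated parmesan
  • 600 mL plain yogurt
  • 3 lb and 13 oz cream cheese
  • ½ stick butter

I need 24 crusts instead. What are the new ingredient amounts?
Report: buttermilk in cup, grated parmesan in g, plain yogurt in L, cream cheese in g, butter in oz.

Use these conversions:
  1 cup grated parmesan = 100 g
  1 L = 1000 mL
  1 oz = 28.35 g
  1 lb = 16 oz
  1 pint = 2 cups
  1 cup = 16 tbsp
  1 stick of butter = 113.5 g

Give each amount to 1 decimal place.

buttermilk: 2.4 cup; grated parmesan: 540.0 g; plain yogurt: 1.4 L; cream cheese: 4150.4 g; butter: 4.8 oz

Scaling factor: 24/10 = 12/5 = 2.4.
buttermilk: 0.5 pint × 12/5 × 2 cup/pint = 2.4 cup
grated parmesan: (2 cup + 4 tbsp = 2.25 cup) × 12/5 × 100 g/cup = 540.0 g
plain yogurt: 600 mL × 12/5 ÷ 1000 mL/L ≈ 1.4 L
cream cheese: (3 lb + 13 oz = 3.8125 lb) × 12/5 × 16 oz/lb × 28.35 g/oz ≈ 4150.4 g
butter: 0.5 stick × 12/5 × 113.5 g/stick ÷ 28.35 g/oz ≈ 4.8 oz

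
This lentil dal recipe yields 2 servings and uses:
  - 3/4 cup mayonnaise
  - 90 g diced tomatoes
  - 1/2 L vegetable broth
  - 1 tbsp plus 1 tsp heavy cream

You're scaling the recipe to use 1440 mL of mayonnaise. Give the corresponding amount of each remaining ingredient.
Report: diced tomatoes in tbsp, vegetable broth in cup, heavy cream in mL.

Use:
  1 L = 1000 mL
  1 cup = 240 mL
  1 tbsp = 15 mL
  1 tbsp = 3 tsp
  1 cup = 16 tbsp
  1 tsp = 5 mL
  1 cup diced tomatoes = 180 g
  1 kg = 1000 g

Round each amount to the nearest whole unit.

The original recipe has 180 mL of mayonnaise, so the scaling factor is 1440 ÷ 180 = 8.
diced tomatoes: 90 g × 8 ÷ 180 g/cup × 16 tbsp/cup = 64 tbsp
vegetable broth: 0.5 L × 8 × 1000 mL/L ÷ 240 mL/cup ≈ 17 cup
heavy cream: (1 tbsp + 1 tsp = 4/3 tbsp) × 8 × 15 mL/tbsp = 160 mL

diced tomatoes: 64 tbsp; vegetable broth: 17 cup; heavy cream: 160 mL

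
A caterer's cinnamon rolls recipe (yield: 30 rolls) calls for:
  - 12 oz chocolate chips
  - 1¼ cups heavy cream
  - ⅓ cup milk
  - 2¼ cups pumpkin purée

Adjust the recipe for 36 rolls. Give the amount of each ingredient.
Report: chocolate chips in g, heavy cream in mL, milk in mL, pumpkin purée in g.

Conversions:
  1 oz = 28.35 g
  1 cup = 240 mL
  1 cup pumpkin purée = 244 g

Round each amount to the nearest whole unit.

chocolate chips: 408 g; heavy cream: 360 mL; milk: 96 mL; pumpkin purée: 659 g

Scaling factor: 36/30 = 6/5 = 1.2.
chocolate chips: 12 oz × 6/5 × 28.35 g/oz ≈ 408 g
heavy cream: 1.25 cup × 6/5 × 240 mL/cup = 360 mL
milk: 1/3 cup × 6/5 × 240 mL/cup = 96 mL
pumpkin purée: 2.25 cup × 6/5 × 244 g/cup ≈ 659 g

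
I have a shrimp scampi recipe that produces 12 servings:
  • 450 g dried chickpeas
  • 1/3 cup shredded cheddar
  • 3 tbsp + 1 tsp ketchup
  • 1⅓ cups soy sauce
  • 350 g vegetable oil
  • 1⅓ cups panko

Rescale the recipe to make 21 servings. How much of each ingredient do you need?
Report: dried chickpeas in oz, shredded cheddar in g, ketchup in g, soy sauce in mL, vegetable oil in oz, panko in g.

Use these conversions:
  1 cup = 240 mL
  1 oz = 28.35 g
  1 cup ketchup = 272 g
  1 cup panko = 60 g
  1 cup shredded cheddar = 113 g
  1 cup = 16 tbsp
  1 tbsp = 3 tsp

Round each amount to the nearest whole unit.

Scaling factor: 21/12 = 7/4 = 1.75.
dried chickpeas: 450 g × 7/4 ÷ 28.35 g/oz ≈ 28 oz
shredded cheddar: 1/3 cup × 7/4 × 113 g/cup ≈ 66 g
ketchup: (3 tbsp + 1 tsp = 10/3 tbsp) × 7/4 ÷ 16 tbsp/cup × 272 g/cup ≈ 99 g
soy sauce: 4/3 cup × 7/4 × 240 mL/cup = 560 mL
vegetable oil: 350 g × 7/4 ÷ 28.35 g/oz ≈ 22 oz
panko: 4/3 cup × 7/4 × 60 g/cup = 140 g

dried chickpeas: 28 oz; shredded cheddar: 66 g; ketchup: 99 g; soy sauce: 560 mL; vegetable oil: 22 oz; panko: 140 g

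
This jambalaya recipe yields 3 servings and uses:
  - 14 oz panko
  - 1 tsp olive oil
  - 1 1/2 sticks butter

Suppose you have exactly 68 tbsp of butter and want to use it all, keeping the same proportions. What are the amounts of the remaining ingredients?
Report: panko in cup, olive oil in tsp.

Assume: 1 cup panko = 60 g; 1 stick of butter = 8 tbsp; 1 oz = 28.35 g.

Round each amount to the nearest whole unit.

The original recipe has 12 tbsp of butter, so the scaling factor is 68 ÷ 12 = 17/3.
panko: 14 oz × 17/3 × 28.35 g/oz ÷ 60 g/cup ≈ 37 cup
olive oil: 1 tsp × 17/3 ≈ 6 tsp

panko: 37 cup; olive oil: 6 tsp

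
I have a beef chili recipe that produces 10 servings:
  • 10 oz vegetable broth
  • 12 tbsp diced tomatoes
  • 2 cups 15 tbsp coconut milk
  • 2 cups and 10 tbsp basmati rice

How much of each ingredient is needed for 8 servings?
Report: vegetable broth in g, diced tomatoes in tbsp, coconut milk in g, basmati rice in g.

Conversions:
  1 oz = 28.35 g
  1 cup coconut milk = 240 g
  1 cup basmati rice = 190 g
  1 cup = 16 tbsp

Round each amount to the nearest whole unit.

vegetable broth: 227 g; diced tomatoes: 10 tbsp; coconut milk: 564 g; basmati rice: 399 g

Scaling factor: 8/10 = 4/5 = 0.8.
vegetable broth: 10 oz × 4/5 × 28.35 g/oz ≈ 227 g
diced tomatoes: 12 tbsp × 4/5 ≈ 10 tbsp
coconut milk: (2 cup + 15 tbsp = 2.9375 cup) × 4/5 × 240 g/cup = 564 g
basmati rice: (2 cup + 10 tbsp = 2.625 cup) × 4/5 × 190 g/cup = 399 g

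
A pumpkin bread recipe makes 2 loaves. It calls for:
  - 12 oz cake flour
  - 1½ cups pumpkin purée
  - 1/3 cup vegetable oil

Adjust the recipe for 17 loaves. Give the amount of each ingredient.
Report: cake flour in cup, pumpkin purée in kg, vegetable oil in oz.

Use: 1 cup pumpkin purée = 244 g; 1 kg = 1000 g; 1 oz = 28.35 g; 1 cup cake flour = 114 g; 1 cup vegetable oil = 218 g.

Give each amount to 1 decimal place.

Scaling factor: 17/2 = 8.5.
cake flour: 12 oz × 17/2 × 28.35 g/oz ÷ 114 g/cup ≈ 25.4 cup
pumpkin purée: 1.5 cup × 17/2 × 244 g/cup ÷ 1000 g/kg ≈ 3.1 kg
vegetable oil: 1/3 cup × 17/2 × 218 g/cup ÷ 28.35 g/oz ≈ 21.8 oz

cake flour: 25.4 cup; pumpkin purée: 3.1 kg; vegetable oil: 21.8 oz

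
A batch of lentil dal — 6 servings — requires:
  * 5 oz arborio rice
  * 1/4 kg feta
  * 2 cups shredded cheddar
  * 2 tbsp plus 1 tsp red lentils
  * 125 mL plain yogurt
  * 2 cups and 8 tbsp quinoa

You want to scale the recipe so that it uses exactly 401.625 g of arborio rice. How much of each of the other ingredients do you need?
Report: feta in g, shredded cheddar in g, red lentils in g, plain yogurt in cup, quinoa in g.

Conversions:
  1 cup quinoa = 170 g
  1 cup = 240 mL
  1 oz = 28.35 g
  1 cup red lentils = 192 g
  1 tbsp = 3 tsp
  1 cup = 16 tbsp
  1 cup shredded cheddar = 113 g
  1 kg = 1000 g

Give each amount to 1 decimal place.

feta: 708.3 g; shredded cheddar: 640.3 g; red lentils: 79.3 g; plain yogurt: 1.5 cup; quinoa: 1204.2 g

The original recipe has 141.75 g of arborio rice, so the scaling factor is 401.625 ÷ 141.75 = 17/6.
feta: 0.25 kg × 17/6 × 1000 g/kg ≈ 708.3 g
shredded cheddar: 2 cup × 17/6 × 113 g/cup ≈ 640.3 g
red lentils: (2 tbsp + 1 tsp = 7/3 tbsp) × 17/6 ÷ 16 tbsp/cup × 192 g/cup ≈ 79.3 g
plain yogurt: 125 mL × 17/6 ÷ 240 mL/cup ≈ 1.5 cup
quinoa: (2 cup + 8 tbsp = 2.5 cup) × 17/6 × 170 g/cup ≈ 1204.2 g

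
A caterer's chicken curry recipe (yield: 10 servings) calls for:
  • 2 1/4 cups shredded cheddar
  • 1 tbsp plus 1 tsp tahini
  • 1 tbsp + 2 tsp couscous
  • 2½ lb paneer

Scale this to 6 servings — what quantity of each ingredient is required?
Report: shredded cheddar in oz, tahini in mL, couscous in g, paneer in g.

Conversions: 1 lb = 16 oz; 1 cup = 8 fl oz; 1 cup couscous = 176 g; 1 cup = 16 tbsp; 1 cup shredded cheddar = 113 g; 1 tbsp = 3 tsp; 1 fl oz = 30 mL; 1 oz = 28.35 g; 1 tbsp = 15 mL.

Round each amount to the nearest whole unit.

shredded cheddar: 5 oz; tahini: 12 mL; couscous: 11 g; paneer: 680 g

Scaling factor: 6/10 = 3/5 = 0.6.
shredded cheddar: 2.25 cup × 3/5 × 113 g/cup ÷ 28.35 g/oz ≈ 5 oz
tahini: (1 tbsp + 1 tsp = 4/3 tbsp) × 3/5 × 15 mL/tbsp = 12 mL
couscous: (1 tbsp + 2 tsp = 5/3 tbsp) × 3/5 ÷ 16 tbsp/cup × 176 g/cup = 11 g
paneer: 2.5 lb × 3/5 × 16 oz/lb × 28.35 g/oz ≈ 680 g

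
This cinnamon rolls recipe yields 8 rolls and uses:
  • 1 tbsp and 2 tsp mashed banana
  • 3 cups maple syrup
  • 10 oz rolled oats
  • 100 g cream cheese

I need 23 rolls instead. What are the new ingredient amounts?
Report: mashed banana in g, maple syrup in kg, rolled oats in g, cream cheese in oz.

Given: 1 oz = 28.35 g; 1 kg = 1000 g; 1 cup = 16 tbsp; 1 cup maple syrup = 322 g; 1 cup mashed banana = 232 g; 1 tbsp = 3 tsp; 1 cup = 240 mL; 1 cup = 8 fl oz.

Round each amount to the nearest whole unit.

Scaling factor: 23/8 = 2.875.
mashed banana: (1 tbsp + 2 tsp = 5/3 tbsp) × 23/8 ÷ 16 tbsp/cup × 232 g/cup ≈ 69 g
maple syrup: 3 cup × 23/8 × 322 g/cup ÷ 1000 g/kg ≈ 3 kg
rolled oats: 10 oz × 23/8 × 28.35 g/oz ≈ 815 g
cream cheese: 100 g × 23/8 ÷ 28.35 g/oz ≈ 10 oz

mashed banana: 69 g; maple syrup: 3 kg; rolled oats: 815 g; cream cheese: 10 oz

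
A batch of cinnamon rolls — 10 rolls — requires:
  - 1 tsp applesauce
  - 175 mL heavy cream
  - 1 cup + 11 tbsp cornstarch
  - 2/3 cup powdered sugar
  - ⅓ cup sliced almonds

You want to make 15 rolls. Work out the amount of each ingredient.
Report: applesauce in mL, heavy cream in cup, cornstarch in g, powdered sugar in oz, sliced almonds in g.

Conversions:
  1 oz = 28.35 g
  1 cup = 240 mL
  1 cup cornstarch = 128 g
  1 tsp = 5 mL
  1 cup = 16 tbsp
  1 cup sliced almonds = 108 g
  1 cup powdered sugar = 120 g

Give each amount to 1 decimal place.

Scaling factor: 15/10 = 3/2 = 1.5.
applesauce: 1 tsp × 3/2 × 5 mL/tsp = 7.5 mL
heavy cream: 175 mL × 3/2 ÷ 240 mL/cup ≈ 1.1 cup
cornstarch: (1 cup + 11 tbsp = 1.6875 cup) × 3/2 × 128 g/cup = 324.0 g
powdered sugar: 2/3 cup × 3/2 × 120 g/cup ÷ 28.35 g/oz ≈ 4.2 oz
sliced almonds: 1/3 cup × 3/2 × 108 g/cup = 54.0 g

applesauce: 7.5 mL; heavy cream: 1.1 cup; cornstarch: 324.0 g; powdered sugar: 4.2 oz; sliced almonds: 54.0 g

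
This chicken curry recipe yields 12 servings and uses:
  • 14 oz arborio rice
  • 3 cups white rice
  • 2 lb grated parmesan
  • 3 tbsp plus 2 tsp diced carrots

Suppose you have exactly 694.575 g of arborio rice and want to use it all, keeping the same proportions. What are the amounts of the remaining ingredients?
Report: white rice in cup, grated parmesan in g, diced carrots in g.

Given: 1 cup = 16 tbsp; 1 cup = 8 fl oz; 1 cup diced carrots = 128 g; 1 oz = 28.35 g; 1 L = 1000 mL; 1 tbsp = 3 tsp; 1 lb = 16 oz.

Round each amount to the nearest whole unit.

The original recipe has 396.9 g of arborio rice, so the scaling factor is 694.575 ÷ 396.9 = 7/4 = 1.75.
white rice: 3 cup × 7/4 ≈ 5 cup
grated parmesan: 2 lb × 7/4 × 16 oz/lb × 28.35 g/oz ≈ 1588 g
diced carrots: (3 tbsp + 2 tsp = 11/3 tbsp) × 7/4 ÷ 16 tbsp/cup × 128 g/cup ≈ 51 g

white rice: 5 cup; grated parmesan: 1588 g; diced carrots: 51 g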